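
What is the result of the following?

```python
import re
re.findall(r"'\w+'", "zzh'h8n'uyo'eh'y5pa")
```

["'h8n'", "'eh'"]

Matches: at [3:8] → "'h8n'"; at [11:15] → "'eh'".
Since nothing is captured, `findall` lists the 2 matched substrings directly.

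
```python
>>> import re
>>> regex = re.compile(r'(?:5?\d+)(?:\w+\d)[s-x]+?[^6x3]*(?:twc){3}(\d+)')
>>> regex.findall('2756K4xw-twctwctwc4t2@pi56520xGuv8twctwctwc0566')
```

['4', '0566']

Pattern: optionally a literal '5', then one or more of a digit (non-capturing group); then one or more of a word character, then a digit (non-capturing group); then one or more of a character in [s-x] (lazy), then zero or more of any character except [6x3], then the literal 'twc' repeated 3 times; then one or more of a digit (captured).
With a single group, `findall` returns only what that group captured — 2 items.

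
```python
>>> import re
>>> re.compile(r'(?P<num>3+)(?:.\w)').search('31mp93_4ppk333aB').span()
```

(0, 3)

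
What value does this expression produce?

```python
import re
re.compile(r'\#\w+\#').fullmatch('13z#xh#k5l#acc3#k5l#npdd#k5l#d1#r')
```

None

`re.fullmatch` is like wrapping the pattern in `^…$` (in single-line mode).
Here there's no way to consume every character, so the call returns None.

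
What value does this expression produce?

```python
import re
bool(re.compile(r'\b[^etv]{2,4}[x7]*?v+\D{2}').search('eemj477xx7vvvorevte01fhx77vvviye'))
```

False

Here the pattern never matches, so the call returns None, and `bool(None)` is False.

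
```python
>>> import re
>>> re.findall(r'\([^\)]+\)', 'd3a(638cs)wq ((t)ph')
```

['(638cs)', '((t)']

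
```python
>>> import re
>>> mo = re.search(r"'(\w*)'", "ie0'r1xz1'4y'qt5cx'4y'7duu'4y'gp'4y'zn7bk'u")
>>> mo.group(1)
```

`re.search` scans for the first position where the pattern succeeds.
The match spans [3:10] → "'r1xz1'".
Captured: group 1 = 'r1xz1'.

'r1xz1'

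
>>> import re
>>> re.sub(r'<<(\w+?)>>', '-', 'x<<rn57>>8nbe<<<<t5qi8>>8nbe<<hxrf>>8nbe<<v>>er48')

Every occurrence is swapped for '-'.

'x-8nbe<<-8nbe-8nbe-er48'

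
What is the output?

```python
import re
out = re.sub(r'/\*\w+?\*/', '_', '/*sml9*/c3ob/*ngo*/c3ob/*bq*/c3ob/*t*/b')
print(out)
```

Matches: at [0:8] → '/*sml9*/'; at [12:19] → '/*ngo*/'; at [23:29] → '/*bq*/'; at [33:38] → '/*t*/'.
`sub` substitutes '_' at each match site.

_c3ob_c3ob_c3ob_b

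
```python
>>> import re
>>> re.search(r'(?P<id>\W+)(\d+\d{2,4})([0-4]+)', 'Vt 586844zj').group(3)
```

This matches one or more of a non-word character (captured as 'id'); then one or more of a digit, then 2 to 4 of a digit (captured); then one or more of a character in [0-4] (captured).
Unlike `match`, `search` isn't anchored — it looks for the pattern anywhere in the string.
The match spans [2:9] → ' 586844'.
Captured: group 1 = ' ', group 2 = '58684', group 3 = '4'.

'4'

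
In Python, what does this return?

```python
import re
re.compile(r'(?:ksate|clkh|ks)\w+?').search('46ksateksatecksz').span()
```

(2, 8)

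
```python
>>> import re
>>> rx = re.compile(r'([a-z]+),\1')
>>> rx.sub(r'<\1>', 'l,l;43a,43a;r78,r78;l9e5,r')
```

'<l>;43a,43a;r78,r78;l9e5,r'

`\1` has to match the exact text group 1 already captured.
Each match is replaced using the text its own group 1 captured.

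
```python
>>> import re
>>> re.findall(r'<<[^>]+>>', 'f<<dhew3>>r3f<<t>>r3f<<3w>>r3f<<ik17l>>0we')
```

Matches: at [1:10] → '<<dhew3>>'; at [13:18] → '<<t>>'; at [21:27] → '<<3w>>'; at [30:39] → '<<ik17l>>'.
`findall` yields the raw match text (4 of them) because the pattern has no groups.

['<<dhew3>>', '<<t>>', '<<3w>>', '<<ik17l>>']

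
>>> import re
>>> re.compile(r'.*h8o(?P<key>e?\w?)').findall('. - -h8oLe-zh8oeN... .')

['eN']

The pattern matches zero or more of any character, then the literal 'h8o'; then optionally a literal 'e', then optionally a word character (captured as 'key').
Matches: at [0:17] match '. - -h8oLe-zh8oeN', group 1 = 'eN'.
With a single group, `findall` returns only what that group captured — 1 item.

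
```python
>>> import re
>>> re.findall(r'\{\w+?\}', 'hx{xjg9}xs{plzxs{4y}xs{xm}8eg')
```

Matches: at [2:8] → '{xjg9}'; at [16:20] → '{4y}'; at [22:26] → '{xm}'.
Since nothing is captured, `findall` lists the 3 matched substrings directly.

['{xjg9}', '{4y}', '{xm}']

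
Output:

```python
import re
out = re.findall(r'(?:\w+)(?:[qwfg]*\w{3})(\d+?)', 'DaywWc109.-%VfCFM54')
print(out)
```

['9', '4']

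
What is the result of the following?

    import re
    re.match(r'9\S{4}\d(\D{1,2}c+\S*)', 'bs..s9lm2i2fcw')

Pattern: the literal '9', then exactly 4 of a non-whitespace character, then a digit; then 1 to 2 of a non-digit, then one or more of a literal 'c', then zero or more of a non-whitespace character (captured).
`match` is anchored at position 0; if the pattern doesn't fit there, it returns None.
Here the string doesn't start with a match, so the call returns None.

None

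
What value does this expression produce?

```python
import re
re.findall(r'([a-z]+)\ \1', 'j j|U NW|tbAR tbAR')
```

The backreference `\1` re-matches whatever the first group consumed, character for character.
Matches: at [0:3] match 'j j', group 1 = 'j'.
`findall` collects group 1 from the one match (1 total).

['j']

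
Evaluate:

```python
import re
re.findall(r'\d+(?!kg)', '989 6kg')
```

['989']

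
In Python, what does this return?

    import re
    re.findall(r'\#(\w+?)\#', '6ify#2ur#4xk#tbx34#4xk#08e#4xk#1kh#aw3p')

['2ur', 'tbx34', '08e', '1kh']

Walking the string: at [4:9] match '#2ur#', group 1 = '2ur'; at [12:19] match '#tbx34#', group 1 = 'tbx34'; at [22:27] match '#08e#', group 1 = '08e'; at [30:35] match '#1kh#', group 1 = '1kh'.
`findall` collects group 1 from each match (4 total).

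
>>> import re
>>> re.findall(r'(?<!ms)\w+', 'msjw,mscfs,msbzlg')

['msjw', 'mscfs', 'msbzlg']

The negative lookahead/lookbehind blocks any match where the forbidden context is present.
Walking the string: at [0:4] → 'msjw'; at [5:10] → 'mscfs'; at [11:17] → 'msbzlg'.
With no groups in the pattern, `findall` gives back each whole match — 3 here.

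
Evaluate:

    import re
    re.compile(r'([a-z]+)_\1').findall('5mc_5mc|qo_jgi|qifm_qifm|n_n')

`\1` is not a pattern — it's the concrete string captured by group 1, re-applied verbatim.
With a single group, `findall` returns only what that group captured — 2 items.

['qifm', 'n']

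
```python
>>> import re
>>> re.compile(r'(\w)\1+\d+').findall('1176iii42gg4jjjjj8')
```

['1', 'i', 'g', 'j']

`\1` is not a pattern — it's the concrete string captured by group 1, re-applied verbatim.
One capturing group, so `findall` returns just the captured substring from each match — 4 in all.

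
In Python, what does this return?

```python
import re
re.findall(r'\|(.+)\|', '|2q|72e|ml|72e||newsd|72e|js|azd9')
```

['2q|72e|ml|72e||newsd|72e|js']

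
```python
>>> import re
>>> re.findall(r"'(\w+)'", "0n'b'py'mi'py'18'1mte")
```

['b', 'mi', '18']

Scanning left to right: at [2:5] match "'b'", group 1 = 'b'; at [7:11] match "'mi'", group 1 = 'mi'; at [13:17] match "'18'", group 1 = '18'.
One capturing group, so `findall` returns just the captured substring from each match — 3 in all.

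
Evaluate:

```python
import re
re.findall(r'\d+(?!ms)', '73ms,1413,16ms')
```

A negative assertion filters positions out without eating any characters.
Matches: at [0:1] → '7'; at [5:9] → '1413'; at [10:11] → '1'.
Since nothing is captured, `findall` lists the 3 matched substrings directly.

['7', '1413', '1']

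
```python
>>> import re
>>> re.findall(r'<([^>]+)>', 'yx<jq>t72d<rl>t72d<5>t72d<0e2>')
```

['jq', 'rl', '5', '0e2']

Because there's exactly one group, `findall` drops the full match and keeps group 1 from each hit.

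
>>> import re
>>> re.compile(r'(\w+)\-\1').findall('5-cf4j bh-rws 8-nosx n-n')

A backreference is literal: `\1` must see the identical characters the first group matched.
`findall` collects group 1 from the one match (1 total).

['n']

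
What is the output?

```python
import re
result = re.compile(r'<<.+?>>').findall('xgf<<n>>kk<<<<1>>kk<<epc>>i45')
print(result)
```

['<<n>>', '<<<<1>>', '<<epc>>']

Walking the string: at [3:8] → '<<n>>'; at [10:17] → '<<<<1>>'; at [19:26] → '<<epc>>'.
No capturing groups, so `findall` returns the 3 full match strings.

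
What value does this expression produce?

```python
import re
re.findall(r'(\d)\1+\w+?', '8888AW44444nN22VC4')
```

['8', '4', '2']

The backreference `\1` re-matches whatever the first group consumed, character for character.
Scanning left to right: at [0:5] match '8888A', group 1 = '8'; at [6:12] match '44444n', group 1 = '4'; at [13:16] match '22V', group 1 = '2'.
One capturing group, so `findall` returns just the captured substring from each match — 3 in all.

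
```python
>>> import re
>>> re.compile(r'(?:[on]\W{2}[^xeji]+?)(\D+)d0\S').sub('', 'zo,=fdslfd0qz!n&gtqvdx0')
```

The pattern matches one of [on], then exactly 2 of a non-word character, then one or more of any character except [xeji] (lazy) (non-capturing group); then one or more of a non-digit (captured); then the literal 'd0', then a non-whitespace character.
Matches: at [1:12] → 'o,=fdslfd0q'.
Each match is replaced by ''.

'zz!n&gtqvdx0'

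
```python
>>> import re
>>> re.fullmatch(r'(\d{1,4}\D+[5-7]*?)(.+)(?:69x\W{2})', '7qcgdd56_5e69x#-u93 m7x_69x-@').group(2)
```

'56_5e69x#-u93 m7x_'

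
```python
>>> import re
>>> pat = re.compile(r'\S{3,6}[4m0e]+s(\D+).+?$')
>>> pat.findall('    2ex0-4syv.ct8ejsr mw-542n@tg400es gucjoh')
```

['yv.ct']

This matches 3 to 6 of a non-whitespace character, then one or more of one of [4m0e], then a literal 's'; then one or more of a non-digit (captured); then one or more of any character (lazy); then anchored at the end.
Walking the string: at [4:44] match '2ex0-4syv.ct8ejsr mw-542n@tg400es gucjoh', group 1 = 'yv.ct'.
`findall` collects group 1 from the one match (1 total).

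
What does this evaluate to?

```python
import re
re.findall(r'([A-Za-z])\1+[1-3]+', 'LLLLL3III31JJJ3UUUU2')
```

['L', 'I', 'J', 'U']

`\1` is not a pattern — it's the concrete string captured by group 1, re-applied verbatim.
Because there's exactly one group, `findall` drops the full match and keeps group 1 from each hit.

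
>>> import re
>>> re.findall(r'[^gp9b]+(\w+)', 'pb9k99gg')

One capturing group, so `findall` returns just the captured substring from the one match — 1 in all.

['99gg']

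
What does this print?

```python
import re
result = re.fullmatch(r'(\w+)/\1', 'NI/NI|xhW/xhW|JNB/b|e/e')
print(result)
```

A backreference is literal: `\1` must see the identical characters the first group matched.
`fullmatch` succeeds only if the pattern covers the string from start to end.
Here the string isn't matched end-to-end, so the call returns None.

None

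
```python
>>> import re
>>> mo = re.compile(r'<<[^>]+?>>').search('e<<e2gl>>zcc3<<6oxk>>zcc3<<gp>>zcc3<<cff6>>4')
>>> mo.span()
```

`re.search` scans for the first position where the pattern succeeds.
The match spans [1:9] → '<<e2gl>>'.

(1, 9)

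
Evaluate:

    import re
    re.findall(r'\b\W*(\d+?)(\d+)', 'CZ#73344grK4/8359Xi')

[('7', '3344'), ('8', '359')]

This matches a word boundary (`\b`, zero-width); then zero or more of a non-word character; then one or more of a digit (lazy) (captured); then one or more of a digit (captured).
Walking the string: at [2:8] match '#73344', groups = ('7', '3344'); at [12:17] match '/8359', groups = ('8', '359').
`findall` packs the 2 group values into a tuple for every match.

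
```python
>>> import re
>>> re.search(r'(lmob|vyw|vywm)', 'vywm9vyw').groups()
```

Alternation isn't longest-match — the leftmost alternative that fits at this position is chosen.
`re.search` tries every starting position until one works.
The match spans [0:3] → 'vyw'.
Captured: group 1 = 'vyw'.

('vyw',)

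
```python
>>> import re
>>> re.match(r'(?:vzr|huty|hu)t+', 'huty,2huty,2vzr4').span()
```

With `match`, the pattern is implicitly anchored at the beginning.
The match spans [0:3] → 'hut'.

(0, 3)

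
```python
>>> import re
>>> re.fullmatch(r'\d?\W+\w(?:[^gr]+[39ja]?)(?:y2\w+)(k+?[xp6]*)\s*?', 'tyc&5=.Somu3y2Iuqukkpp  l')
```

None

The pattern matches optionally a digit, then one or more of a non-word character, then a word character; then one or more of any character except [gr], then optionally one of [39ja] (non-capturing group); then the literal 'y2', then one or more of a word character (non-capturing group); then one or more of a literal 'k' (lazy), then zero or more of one of [xp6] (captured); then zero or more of whitespace (lazy).
`fullmatch` succeeds only if the pattern covers the string from start to end.
Here the string isn't matched end-to-end, so the call returns None.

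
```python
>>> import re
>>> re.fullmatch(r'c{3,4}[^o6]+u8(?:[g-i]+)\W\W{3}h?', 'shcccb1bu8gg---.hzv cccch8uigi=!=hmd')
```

None

Pattern: 3 to 4 of a literal 'c', then one or more of any character except [o6], then the literal 'u8'; then one or more of a character in [g-i] (non-capturing group); then a non-word character, then exactly 3 of a non-word character, then optionally a literal 'h'.
`re.fullmatch` is like wrapping the pattern in `^…$` (in single-line mode).
Here there's no way to consume every character, so the call returns None.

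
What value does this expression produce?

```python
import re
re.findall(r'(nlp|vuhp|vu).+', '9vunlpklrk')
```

With a single group, `findall` returns only what that group captured — 1 item.

['vu']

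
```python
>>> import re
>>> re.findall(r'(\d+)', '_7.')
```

['7']

With a single group, `findall` returns only what that group captured — 1 item.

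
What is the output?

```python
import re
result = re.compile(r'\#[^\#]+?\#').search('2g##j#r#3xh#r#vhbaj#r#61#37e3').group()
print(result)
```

#j#

The match spans [3:6] → '#j#'.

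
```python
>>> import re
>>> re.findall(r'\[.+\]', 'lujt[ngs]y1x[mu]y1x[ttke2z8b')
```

['[ngs]y1x[mu]']

Matches: at [4:16] → '[ngs]y1x[mu]'.
With no groups in the pattern, `findall` gives back each whole match — 1 here.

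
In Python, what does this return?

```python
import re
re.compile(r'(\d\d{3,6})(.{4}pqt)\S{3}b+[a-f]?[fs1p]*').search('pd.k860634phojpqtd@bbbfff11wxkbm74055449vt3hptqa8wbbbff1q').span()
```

(4, 27)

This matches a digit, then 3 to 6 of a digit (captured); then exactly 4 of any character, then the literal 'pqt' (captured); then exactly 3 of a non-whitespace character, then one or more of the literal 'b', then optionally a character in [a-f]; then zero or more of one of [fs1p].
The match spans [4:27] → '860634phojpqtd@bbbfff11'.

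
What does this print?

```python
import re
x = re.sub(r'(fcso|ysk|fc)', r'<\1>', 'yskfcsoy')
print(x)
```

<ysk><fcso>y

`|` is ordered: at each position the engine commits to the first alternative that works.
Matches: at [0:3] → 'ysk'; at [3:7] → 'fcso'.
`\1` in the replacement pulls in group 1's text for each match.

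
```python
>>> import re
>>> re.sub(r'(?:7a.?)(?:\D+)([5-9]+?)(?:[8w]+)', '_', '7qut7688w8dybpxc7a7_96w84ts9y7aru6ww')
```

The pattern matches the literal '7a', then optionally any character (non-capturing group); then one or more of a non-digit (non-capturing group); then one or more of a character in [5-9] (lazy) (captured); then one or more of one of [8w] (non-capturing group).
Matches: at [16:24] → '7a7_96w8'; at [29:36] → '7aru6ww'.
`sub` substitutes '_' at each match site.

'7qut7688w8dybpxc_4ts9y_'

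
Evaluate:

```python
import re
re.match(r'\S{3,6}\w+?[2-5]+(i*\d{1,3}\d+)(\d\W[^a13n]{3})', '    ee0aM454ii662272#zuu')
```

With `match`, the pattern is implicitly anchored at the beginning.
Here position 0 doesn't satisfy it, so the call returns None.

None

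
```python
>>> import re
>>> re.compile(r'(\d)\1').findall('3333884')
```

['3', '3', '8']

After group 1 captures some text, `\1` only succeeds where that same text appears again.
Walking the string: at [0:2] match '33', group 1 = '3'; at [2:4] match '33', group 1 = '3'; at [4:6] match '88', group 1 = '8'.
One capturing group, so `findall` returns just the captured substring from each match — 3 in all.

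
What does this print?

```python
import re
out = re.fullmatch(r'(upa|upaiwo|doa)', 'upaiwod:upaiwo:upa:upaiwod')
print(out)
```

None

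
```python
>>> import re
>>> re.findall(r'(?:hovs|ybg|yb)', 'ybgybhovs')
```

Branches in `(...|...)` are attempted left-to-right; the first branch that allows the whole pattern to succeed is taken.
`findall` yields the raw match text (3 of them) because the pattern has no groups.

['ybg', 'yb', 'hovs']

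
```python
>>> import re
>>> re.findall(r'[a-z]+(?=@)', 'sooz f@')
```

The `(?=…)`/`(?<=…)` assertion just peeks at neighbouring text; it doesn't advance the match position.
Scanning left to right: at [5:6] → 'f'.
No capturing groups, so `findall` returns the 1 full match string.

['f']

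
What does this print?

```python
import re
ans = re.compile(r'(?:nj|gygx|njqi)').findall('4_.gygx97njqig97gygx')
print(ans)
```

['gygx', 'nj', 'gygx']

Alternation isn't longest-match — the leftmost alternative that fits at this position is chosen.
Since nothing is captured, `findall` lists the 3 matched substrings directly.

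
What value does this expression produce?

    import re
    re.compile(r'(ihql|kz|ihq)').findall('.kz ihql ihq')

Alternation isn't longest-match — the leftmost alternative that fits at this position is chosen.
One capturing group, so `findall` returns just the captured substring from each match — 3 in all.

['kz', 'ihql', 'ihq']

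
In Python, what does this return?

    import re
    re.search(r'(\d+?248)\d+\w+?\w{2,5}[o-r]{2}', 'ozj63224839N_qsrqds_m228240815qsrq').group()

'63224839N_qsrq'

A `+?`/`*?`/`{m,n}?` starts at its minimum and grows only as far as needed for what follows to match.
The match spans [3:17] → '63224839N_qsrq'.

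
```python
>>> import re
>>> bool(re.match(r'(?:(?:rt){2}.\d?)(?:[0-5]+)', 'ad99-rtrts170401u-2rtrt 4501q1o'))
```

False

`re.match` won't scan ahead — the pattern has to work from the very first character.
Here the string doesn't start with a match, so the call returns None, and `bool(None)` is False.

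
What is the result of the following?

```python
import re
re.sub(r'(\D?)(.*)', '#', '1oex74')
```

'##'

`sub` substitutes '#' at each match site.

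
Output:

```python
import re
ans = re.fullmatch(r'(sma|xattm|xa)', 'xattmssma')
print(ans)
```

None

`fullmatch` succeeds only if the pattern covers the string from start to end.
Here the string isn't matched end-to-end, so the call returns None.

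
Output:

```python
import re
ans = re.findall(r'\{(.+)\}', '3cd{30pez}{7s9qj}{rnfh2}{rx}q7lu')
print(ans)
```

Because there's exactly one group, `findall` drops the full match and keeps group 1 from the one hit.

['30pez}{7s9qj}{rnfh2}{rx']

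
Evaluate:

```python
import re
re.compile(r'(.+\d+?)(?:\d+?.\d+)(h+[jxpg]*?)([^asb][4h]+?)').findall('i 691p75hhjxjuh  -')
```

[('i 69', 'hhjxj', 'uh')]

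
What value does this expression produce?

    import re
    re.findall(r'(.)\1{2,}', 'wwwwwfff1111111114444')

['w', 'f', '1', '4']

A backreference is literal: `\1` must see the identical characters the first group matched.
With a single group, `findall` returns only what that group captured — 4 items.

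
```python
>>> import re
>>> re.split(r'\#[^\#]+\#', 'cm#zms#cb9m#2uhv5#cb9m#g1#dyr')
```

['cm', 'cb9m', 'cb9m', 'dyr']

`split` removes every match and returns the 4 fragments in between.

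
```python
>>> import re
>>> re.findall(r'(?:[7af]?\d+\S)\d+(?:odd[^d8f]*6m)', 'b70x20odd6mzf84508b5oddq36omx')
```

With no groups in the pattern, `findall` gives back each whole match — 1 here.

['70x20odd6m']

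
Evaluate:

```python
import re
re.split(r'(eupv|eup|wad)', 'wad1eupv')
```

Branches in `(...|...)` are attempted left-to-right; the first branch that allows the whole pattern to succeed is taken.
Matches to split on: at [0:3] → 'wad'; at [4:8] → 'eupv'.
Because the pattern has a capturing group, `split` also inserts each captured text between the pieces.

['', 'wad', '1', 'eupv', '']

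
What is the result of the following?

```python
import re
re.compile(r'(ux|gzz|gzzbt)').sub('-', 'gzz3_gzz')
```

Each match is replaced by '-'.

'-3_-'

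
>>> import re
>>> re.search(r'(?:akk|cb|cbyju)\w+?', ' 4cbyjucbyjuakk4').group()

`|` is ordered: at each position the engine commits to the first alternative that works.
Unlike `match`, `search` isn't anchored — it looks for the pattern anywhere in the string.
The match spans [2:5] → 'cby'.

'cby'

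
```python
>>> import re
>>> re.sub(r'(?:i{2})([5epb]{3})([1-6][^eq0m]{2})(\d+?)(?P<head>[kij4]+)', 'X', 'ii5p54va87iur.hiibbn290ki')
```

'Xur.hiibbn290ki'

The pattern matches exactly 2 of a literal 'i' (non-capturing group); then exactly 3 of one of [5epb] (captured); then a character in [1-6], then exactly 2 of any character except [eq0m] (captured); then one or more of a digit (lazy) (captured); then one or more of one of [kij4] (captured as 'head').
Matches: at [0:11] → 'ii5p54va87i'.
Each match is replaced by 'X'.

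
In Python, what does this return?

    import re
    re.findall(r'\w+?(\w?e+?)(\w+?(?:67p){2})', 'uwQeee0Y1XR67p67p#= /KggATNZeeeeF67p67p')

Pattern: one or more of a word character (lazy); then optionally a word character, then one or more of a literal 'e' (lazy) (captured); then one or more of a word character (lazy), then the literal '67p' repeated 2 times (captured).
A `+?`/`*?`/`{m,n}?` starts at its minimum and grows only as far as needed for what follows to match.
Scanning left to right: at [0:17] match 'uwQeee0Y1XR67p67p', groups = ('Qe', 'ee0Y1XR67p67p'); at [21:39] match 'KggATNZeeeeF67p67p', groups = ('Ze', 'eeeF67p67p').
With 2 capturing groups, `findall` returns a 2-tuple per match.

[('Qe', 'ee0Y1XR67p67p'), ('Ze', 'eeeF67p67p')]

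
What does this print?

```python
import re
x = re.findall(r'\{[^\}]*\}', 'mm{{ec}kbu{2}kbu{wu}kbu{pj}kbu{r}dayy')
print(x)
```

Matches: at [2:7] → '{{ec}'; at [10:13] → '{2}'; at [16:20] → '{wu}'; at [23:27] → '{pj}'; at [30:33] → '{r}'.
Since nothing is captured, `findall` lists the 5 matched substrings directly.

['{{ec}', '{2}', '{wu}', '{pj}', '{r}']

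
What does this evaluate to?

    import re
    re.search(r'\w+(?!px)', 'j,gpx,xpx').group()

'j'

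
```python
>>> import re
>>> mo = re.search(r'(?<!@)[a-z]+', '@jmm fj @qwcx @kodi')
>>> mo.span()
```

(2, 4)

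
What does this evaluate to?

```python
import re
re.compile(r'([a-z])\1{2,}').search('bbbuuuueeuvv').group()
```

'bbb'

The backreference `\1` re-matches whatever the first group consumed, character for character.
`re.search` scans for the first position where the pattern succeeds.
The match spans [0:3] → 'bbb'.
Captured: group 1 = 'b'.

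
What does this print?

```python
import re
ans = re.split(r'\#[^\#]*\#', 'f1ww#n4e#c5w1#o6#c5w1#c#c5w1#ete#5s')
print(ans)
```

['f1ww', 'c5w1', 'c5w1', 'c5w1', '5s']

Matches to split on: at [4:9] → '#n4e#'; at [13:17] → '#o6#'; at [21:24] → '#c#'; at [28:33] → '#ete#'.
Splitting on the pattern gives 5 pieces.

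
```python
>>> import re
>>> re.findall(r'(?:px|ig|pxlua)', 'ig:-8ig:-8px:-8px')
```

['ig', 'ig', 'px', 'px']

Scanning left to right: at [0:2] → 'ig'; at [5:7] → 'ig'; at [10:12] → 'px'; at [15:17] → 'px'.
`findall` yields the raw match text (4 of them) because the pattern has no groups.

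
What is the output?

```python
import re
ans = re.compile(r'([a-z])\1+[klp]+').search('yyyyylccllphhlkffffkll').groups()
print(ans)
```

('y',)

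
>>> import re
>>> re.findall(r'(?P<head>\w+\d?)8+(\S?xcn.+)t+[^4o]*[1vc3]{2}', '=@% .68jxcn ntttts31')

2 groups means the one result is a tuple of 2 captured strings — 1 here.

[('6', 'jxcn nttt')]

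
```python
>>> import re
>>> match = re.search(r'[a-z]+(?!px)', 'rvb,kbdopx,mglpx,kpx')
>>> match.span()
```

(0, 3)

A negative assertion filters positions out without eating any characters.
The match spans [0:3] → 'rvb'.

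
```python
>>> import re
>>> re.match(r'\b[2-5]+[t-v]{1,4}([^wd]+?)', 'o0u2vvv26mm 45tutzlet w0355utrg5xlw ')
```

None

`re.match` only tries the pattern at the start of the string.
Here the string doesn't start with a match, so the call returns None.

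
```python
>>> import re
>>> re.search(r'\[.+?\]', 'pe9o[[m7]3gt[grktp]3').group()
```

The match spans [4:9] → '[[m7]'.

'[[m7]'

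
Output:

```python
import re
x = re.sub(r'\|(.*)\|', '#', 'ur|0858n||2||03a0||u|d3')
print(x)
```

ur#d3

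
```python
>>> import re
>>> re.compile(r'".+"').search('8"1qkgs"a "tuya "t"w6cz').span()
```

(1, 19)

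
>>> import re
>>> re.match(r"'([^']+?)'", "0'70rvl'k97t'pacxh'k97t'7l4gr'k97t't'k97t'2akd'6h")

`re.match` only tries the pattern at the start of the string.
Here the string doesn't start with a match, so the call returns None.

None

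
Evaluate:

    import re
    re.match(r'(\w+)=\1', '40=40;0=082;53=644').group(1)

'40'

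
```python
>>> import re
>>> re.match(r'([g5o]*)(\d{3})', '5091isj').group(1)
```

'5'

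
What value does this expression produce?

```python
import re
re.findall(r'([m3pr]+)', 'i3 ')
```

['3']

The pattern matches one or more of one of [m3pr] (captured).
One capturing group, so `findall` returns just the captured substring from the one match — 1 in all.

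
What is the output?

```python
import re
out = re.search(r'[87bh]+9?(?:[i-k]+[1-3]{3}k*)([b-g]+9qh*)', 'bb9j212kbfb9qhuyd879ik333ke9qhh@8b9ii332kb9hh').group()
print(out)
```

bb9j212kbfb9qh

Pattern: one or more of one of [87bh], then optionally the literal '9'; then one or more of a character in [i-k], then exactly 3 of a character in [1-3], then zero or more of a literal 'k' (non-capturing group); then one or more of a character in [b-g], then the literal '9q', then zero or more of the literal 'h' (captured).
`search` walks the string left to right and returns the first match it finds.
The match spans [0:14] → 'bb9j212kbfb9qh'.
Captured: group 1 = 'bfb9qh'.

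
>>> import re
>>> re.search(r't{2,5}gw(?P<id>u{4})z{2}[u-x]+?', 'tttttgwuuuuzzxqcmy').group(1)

'uuuu'

The pattern matches 2 to 5 of the literal 't', then the literal 'gw'; then exactly 4 of a literal 'u' (captured as 'id'); then exactly 2 of the literal 'z', then one or more of a character in [u-x] (lazy).
`re.search` tries every starting position until one works.
The match spans [0:14] → 'tttttgwuuuuzzx'.
Captured: group 1 = 'uuuu'.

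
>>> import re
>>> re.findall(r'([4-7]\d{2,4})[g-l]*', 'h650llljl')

['650']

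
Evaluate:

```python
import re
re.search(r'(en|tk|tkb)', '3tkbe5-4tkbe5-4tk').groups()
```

Alternation isn't longest-match — the leftmost alternative that fits at this position is chosen.
`re.search` scans for the first position where the pattern succeeds.
The match spans [1:3] → 'tk'.
Captured: group 1 = 'tk'.

('tk',)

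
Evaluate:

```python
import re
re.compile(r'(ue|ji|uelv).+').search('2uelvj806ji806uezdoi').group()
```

'uelvj806ji806uezdoi'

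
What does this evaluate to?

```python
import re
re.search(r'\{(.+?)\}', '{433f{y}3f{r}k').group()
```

'{433f{y}'

With the lazy modifier that quantifier settles for the fewest repetitions that let the rest of the pattern succeed (the atoms after it are unaffected and can still be greedy).
The match spans [0:8] → '{433f{y}'.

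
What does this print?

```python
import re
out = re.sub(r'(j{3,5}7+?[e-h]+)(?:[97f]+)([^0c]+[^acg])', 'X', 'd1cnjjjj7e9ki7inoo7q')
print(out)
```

d1cnX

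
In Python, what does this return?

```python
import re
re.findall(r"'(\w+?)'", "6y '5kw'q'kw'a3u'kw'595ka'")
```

Walking the string: at [3:8] match "'5kw'", group 1 = '5kw'; at [9:13] match "'kw'", group 1 = 'kw'; at [16:20] match "'kw'", group 1 = 'kw'.
With a single group, `findall` returns only what that group captured — 3 items.

['5kw', 'kw', 'kw']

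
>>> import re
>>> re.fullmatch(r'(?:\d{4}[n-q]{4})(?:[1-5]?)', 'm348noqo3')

None

`re.fullmatch` requires the pattern to consume the entire string.
Here the pattern can't cover the whole string, so the call returns None.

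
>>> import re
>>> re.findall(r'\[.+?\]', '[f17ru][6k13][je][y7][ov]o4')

['[f17ru]', '[6k13]', '[je]', '[y7]', '[ov]']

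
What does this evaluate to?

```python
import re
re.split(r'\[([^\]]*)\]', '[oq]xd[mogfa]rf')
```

Because the pattern has a capturing group, `split` also inserts each captured text between the pieces.

['', 'oq', 'xd', 'mogfa', 'rf']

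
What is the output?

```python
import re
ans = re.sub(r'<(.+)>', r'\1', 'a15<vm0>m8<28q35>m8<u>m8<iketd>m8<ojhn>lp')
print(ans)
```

Matches: at [3:39] → '<vm0>m8<28q35>m8<u>m8<iketd>m8<ojhn>'.
The replacement refers to a captured group, so each match is rewritten using its own captured text.

a15vm0>m8<28q35>m8<u>m8<iketd>m8<ojhnlp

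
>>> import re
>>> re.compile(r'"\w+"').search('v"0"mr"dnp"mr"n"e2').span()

`re.search` scans for the first position where the pattern succeeds.
The match spans [1:4] → '"0"'.

(1, 4)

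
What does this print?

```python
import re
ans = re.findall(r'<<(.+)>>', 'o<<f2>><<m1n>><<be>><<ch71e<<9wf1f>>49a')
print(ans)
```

['f2>><<m1n>><<be>><<ch71e<<9wf1f']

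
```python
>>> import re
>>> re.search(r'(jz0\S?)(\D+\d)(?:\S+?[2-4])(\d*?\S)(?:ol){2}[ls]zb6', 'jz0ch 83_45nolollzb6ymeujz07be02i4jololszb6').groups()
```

The match spans [0:20] → 'jz0ch 83_45nolollzb6'.
Captured: group 1 = 'jz0c', group 2 = 'h 8', group 3 = '5n'.

('jz0c', 'h 8', '5n')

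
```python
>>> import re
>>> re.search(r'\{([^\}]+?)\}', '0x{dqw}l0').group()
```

'{dqw}'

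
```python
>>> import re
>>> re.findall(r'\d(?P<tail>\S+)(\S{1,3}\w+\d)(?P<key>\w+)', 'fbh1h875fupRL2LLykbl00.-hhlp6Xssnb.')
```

With 3 capturing groups, `findall` returns a 3-tuple per match.

[('h875fupRL2LLykbl00.-hh', 'lp6', 'Xssnb')]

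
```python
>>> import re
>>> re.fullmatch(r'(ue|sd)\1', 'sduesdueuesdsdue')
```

None

`re.fullmatch` is like wrapping the pattern in `^…$` (in single-line mode).
Here the pattern can't cover the whole string, so the call returns None.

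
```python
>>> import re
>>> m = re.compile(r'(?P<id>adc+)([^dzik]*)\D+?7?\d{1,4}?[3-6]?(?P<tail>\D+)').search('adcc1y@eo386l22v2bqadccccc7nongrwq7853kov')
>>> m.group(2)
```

This matches the literal 'ad', then one or more of the literal 'c' (captured as 'id'); then zero or more of any character except [dzik] (captured); then one or more of a non-digit (lazy), then optionally the literal '7'; then 1 to 4 of a digit (lazy), then optionally a character in [3-6]; then one or more of a non-digit (captured as 'tail').
Unlike `match`, `search` isn't anchored — it looks for the pattern anywhere in the string.
The match spans [0:34] → 'adcc1y@eo386l22v2bqadccccc7nongrwq'.
Captured: group 1 = 'adcc', group 2 = '1y@eo386l22v2bqa', group 3 = 'nongrwq'.

'1y@eo386l22v2bqa'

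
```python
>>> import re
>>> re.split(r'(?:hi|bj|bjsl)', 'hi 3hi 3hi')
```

Matches to split on: at [0:2] → 'hi'; at [4:6] → 'hi'; at [8:10] → 'hi'.
The string is cut at each match, leaving 4 pieces.

['', ' 3', ' 3', '']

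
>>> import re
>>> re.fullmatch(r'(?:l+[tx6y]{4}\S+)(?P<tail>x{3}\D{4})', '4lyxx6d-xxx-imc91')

The pattern matches one or more of a literal 'l', then exactly 4 of one of [tx6y], then one or more of a non-whitespace character (non-capturing group); then exactly 3 of a literal 'x', then exactly 4 of a non-digit (captured as 'tail').
`re.fullmatch` is like wrapping the pattern in `^…$` (in single-line mode).
Here the pattern can't cover the whole string, so the call returns None.

None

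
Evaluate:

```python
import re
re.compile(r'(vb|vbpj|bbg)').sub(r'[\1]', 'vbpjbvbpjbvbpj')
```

Alternation isn't longest-match — the leftmost alternative that fits at this position is chosen.
Matches: at [0:2] → 'vb'; at [5:7] → 'vb'; at [10:12] → 'vb'.
`\1` in the replacement pulls in group 1's text for each match.

'[vb]pjb[vb]pjb[vb]pj'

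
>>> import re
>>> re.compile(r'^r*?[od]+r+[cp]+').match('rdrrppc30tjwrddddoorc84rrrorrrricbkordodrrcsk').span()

`re.match` won't scan ahead — the pattern has to work from the very first character.
The match spans [0:7] → 'rdrrppc'.

(0, 7)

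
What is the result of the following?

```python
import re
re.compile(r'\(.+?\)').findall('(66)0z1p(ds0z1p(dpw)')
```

['(66)', '(ds0z1p(dpw)']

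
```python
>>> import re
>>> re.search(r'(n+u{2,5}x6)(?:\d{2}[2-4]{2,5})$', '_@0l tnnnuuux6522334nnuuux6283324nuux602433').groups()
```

('nuux6',)

The match spans [33:43] → 'nuux602433'.
Captured: group 1 = 'nuux6'.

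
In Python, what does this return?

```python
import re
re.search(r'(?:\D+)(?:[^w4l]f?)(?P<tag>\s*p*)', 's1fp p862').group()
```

This matches one or more of a non-digit (non-capturing group); then any character except [w4l], then optionally the literal 'f' (non-capturing group); then zero or more of whitespace, then zero or more of the literal 'p' (captured as 'tag').
`re.search` tries every starting position until one works.
The match spans [0:4] → 's1fp'.
Captured: group 1 = 'p'.

's1fp'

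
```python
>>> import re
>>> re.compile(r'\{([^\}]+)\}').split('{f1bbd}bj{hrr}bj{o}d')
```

['', 'f1bbd', 'bj', 'hrr', 'bj', 'o', 'd']

Matches to split on: at [0:7] → '{f1bbd}'; at [9:14] → '{hrr}'; at [16:19] → '{o}'.
`re.split` interleaves the captured-group text with the surrounding fragments.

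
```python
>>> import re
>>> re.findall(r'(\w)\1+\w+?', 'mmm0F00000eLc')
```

A backreference is literal: `\1` must see the identical characters the first group matched.
Walking the string: at [0:4] match 'mmm0', group 1 = 'm'; at [5:11] match '00000e', group 1 = '0'.
With a single group, `findall` returns only what that group captured — 2 items.

['m', '0']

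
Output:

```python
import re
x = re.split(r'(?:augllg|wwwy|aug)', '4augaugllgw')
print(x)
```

['4', '', 'w']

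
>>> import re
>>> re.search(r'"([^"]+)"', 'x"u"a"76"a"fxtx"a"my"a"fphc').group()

`re.search` tries every starting position until one works.
The match spans [1:4] → '"u"'.
Captured: group 1 = 'u'.

'"u"'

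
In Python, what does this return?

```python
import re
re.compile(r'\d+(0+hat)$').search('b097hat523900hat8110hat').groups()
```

('0hat',)

Pattern: one or more of a digit; then one or more of a literal '0', then the literal 'hat' (captured); then anchored at the end.
Unlike `match`, `search` isn't anchored — it looks for the pattern anywhere in the string.
The match spans [16:23] → '8110hat'.
Captured: group 1 = '0hat'.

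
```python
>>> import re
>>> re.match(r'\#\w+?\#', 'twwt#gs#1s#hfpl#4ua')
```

None

`re.match` won't scan ahead — the pattern has to work from the very first character.
Here position 0 doesn't satisfy it, so the call returns None.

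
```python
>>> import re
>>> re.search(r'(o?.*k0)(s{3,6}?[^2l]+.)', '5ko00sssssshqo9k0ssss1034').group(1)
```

This matches optionally the literal 'o', then zero or more of any character, then the literal 'k0' (captured); then 3 to 6 of a literal 's' (lazy), then one or more of any character except [2l], then any character (captured).
`re.search` scans for the first position where the pattern succeeds.
The match spans [0:25] → '5ko00sssssshqo9k0ssss1034'.
Captured: group 1 = '5ko00sssssshqo9k0', group 2 = 'ssss1034'.

'5ko00sssssshqo9k0'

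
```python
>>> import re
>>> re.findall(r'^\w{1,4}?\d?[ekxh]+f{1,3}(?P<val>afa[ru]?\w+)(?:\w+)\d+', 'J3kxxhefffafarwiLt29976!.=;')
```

With a single group, `findall` returns only what that group captured — 1 item.

['afarwiLt299']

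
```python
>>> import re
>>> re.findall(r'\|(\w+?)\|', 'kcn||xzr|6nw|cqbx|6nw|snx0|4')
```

Matches: at [4:9] match '|xzr|', group 1 = 'xzr'; at [12:18] match '|cqbx|', group 1 = 'cqbx'; at [21:27] match '|snx0|', group 1 = 'snx0'.
`findall` collects group 1 from each match (3 total).

['xzr', 'cqbx', 'snx0']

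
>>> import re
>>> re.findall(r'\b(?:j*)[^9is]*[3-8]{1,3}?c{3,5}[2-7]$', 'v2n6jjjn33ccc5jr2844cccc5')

['v2n6jjjn33ccc5jr2844cccc5']

This matches a word boundary (`\b`, zero-width); then zero or more of a literal 'j' (non-capturing group); then zero or more of any character except [9is], then 1 to 3 of a character in [3-8] (lazy); then 3 to 5 of the literal 'c', then a character in [2-7]; then anchored at the end.
Walking the string: at [0:25] → 'v2n6jjjn33ccc5jr2844cccc5'.
Since nothing is captured, `findall` lists the 1 matched substring directly.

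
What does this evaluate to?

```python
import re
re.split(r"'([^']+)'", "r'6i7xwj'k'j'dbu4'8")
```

Matches to split on: at [1:9] → "'6i7xwj'"; at [10:13] → "'j'".
`re.split` interleaves the captured-group text with the surrounding fragments.

['r', '6i7xwj', 'k', 'j', "dbu4'8"]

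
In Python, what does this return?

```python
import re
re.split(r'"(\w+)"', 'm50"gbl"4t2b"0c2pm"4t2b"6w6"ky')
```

Matches to split on: at [3:8] → '"gbl"'; at [12:19] → '"0c2pm"'; at [23:28] → '"6w6"'.
With a capturing group present, the delimiter's captured portion is kept in the result list.

['m50', 'gbl', '4t2b', '0c2pm', '4t2b', '6w6', 'ky']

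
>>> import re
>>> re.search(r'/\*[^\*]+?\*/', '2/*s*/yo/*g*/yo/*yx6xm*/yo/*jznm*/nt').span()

The match spans [1:6] → '/*s*/'.

(1, 6)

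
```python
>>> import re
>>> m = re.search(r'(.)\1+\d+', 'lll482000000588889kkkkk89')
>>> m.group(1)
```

The match spans [0:18] → 'lll482000000588889'.
Captured: group 1 = 'l'.

'l'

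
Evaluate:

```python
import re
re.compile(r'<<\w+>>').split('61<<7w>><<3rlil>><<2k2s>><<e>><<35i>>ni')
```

Matches to split on: at [2:8] → '<<7w>>'; at [8:17] → '<<3rlil>>'; at [17:25] → '<<2k2s>>'; at [25:30] → '<<e>>'; at [30:37] → '<<35i>>'.
The string is cut at each match, leaving 6 pieces.

['61', '', '', '', '', 'ni']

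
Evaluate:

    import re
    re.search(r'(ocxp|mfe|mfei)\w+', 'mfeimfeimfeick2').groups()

('mfe',)

The match spans [0:15] → 'mfeimfeimfeick2'.
Captured: group 1 = 'mfe'.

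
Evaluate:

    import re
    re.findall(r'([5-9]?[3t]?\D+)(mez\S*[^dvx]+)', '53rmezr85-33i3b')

`findall` packs the 2 group values into a tuple for every match.

[('53r', 'mezr85-33i3b')]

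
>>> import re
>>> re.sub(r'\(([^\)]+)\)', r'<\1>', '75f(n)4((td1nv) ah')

'75f<n>4<(td1nv> ah'

`\1` in the replacement pulls in group 1's text for each match.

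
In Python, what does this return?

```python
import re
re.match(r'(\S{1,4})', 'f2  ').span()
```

The pattern matches 1 to 4 of a non-whitespace character (captured).
`re.match` only tries the pattern at the start of the string.
The match spans [0:2] → 'f2'.
Captured: group 1 = 'f2'.

(0, 2)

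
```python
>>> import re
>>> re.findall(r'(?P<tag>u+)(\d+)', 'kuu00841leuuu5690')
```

With 2 capturing groups, `findall` returns a 2-tuple per match.

[('uu', '00841'), ('uuu', '5690')]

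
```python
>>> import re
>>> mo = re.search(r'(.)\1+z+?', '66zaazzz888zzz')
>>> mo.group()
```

After group 1 captures some text, `\1` only succeeds where that same text appears again.
The match spans [0:3] → '66z'.

'66z'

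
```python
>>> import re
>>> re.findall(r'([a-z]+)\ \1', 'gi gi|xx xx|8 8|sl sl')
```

['gi', 'xx', 'sl']

`\1` is not a pattern — it's the concrete string captured by group 1, re-applied verbatim.
`findall` collects group 1 from each match (3 total).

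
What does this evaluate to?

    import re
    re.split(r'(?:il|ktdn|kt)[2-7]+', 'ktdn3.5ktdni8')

['', '.5ktdni8']

Matches to split on: at [0:5] → 'ktdn3'.
The string is cut at each match, leaving 2 pieces.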